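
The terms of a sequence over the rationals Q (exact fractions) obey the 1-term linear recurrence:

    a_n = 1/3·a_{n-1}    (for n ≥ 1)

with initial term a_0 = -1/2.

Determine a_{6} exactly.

-1/1458

a_1 = 1/3·-1/2 = -1/6
a_2 = 1/3·-1/6 = -1/18
a_3 = 1/3·-1/18 = -1/54
a_4 = 1/3·-1/54 = -1/162
a_5 = 1/3·-1/162 = -1/486
a_6 = 1/3·-1/486 = -1/1458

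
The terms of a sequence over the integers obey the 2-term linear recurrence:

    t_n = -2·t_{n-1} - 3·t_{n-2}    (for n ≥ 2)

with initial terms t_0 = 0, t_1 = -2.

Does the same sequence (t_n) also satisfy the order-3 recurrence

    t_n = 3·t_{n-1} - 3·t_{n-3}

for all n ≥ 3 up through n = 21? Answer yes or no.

no

Terms t_0..t_21: 0, -2, 4, -2, -8, 22, -20, -26, 112, -146, -44, 526, -920, 262, 2236, -5258, 3808, 8158, -27740, 31006, 21208, -135434
n=3: candidate gives 12, actual t_3 = -2 ✗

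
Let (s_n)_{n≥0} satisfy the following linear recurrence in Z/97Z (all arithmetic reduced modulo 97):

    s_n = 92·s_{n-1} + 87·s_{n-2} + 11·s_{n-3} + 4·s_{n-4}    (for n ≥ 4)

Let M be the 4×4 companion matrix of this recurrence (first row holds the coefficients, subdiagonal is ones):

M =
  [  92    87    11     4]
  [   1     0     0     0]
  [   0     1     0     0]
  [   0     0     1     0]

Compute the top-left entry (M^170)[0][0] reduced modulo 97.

52

(M^170)[0][0] is the top entry after applying M 170 times to the unit state (1, 0, 0, 0). Equivalently it is h_{173} for the auxiliary sequence (h_n) obeying the same recurrence with h_3 = 1 and h_i = 0 for 0 ≤ i < 3:
h_4 = 92·1 + 87·0 + 11·0 + 4·0 = 92
h_5 = 92·92 + 87·1 + 11·0 + 4·0 = 15
h_6 = 92·15 + 87·92 + 11·1 + 4·0 = 83
h_7 = 92·83 + 87·15 + 11·92 + 4·1 = 63
h_8 = 92·63 + 87·83 + 11·15 + 4·92 = 67
h_9 = 92·67 + 87·63 + 11·83 + 4·15 = 8
Continuing the recurrence:
  h_10 = 24;  h_11 = 13;  h_12 = 51;  h_13 = 8;  h_14 = 77;  h_15 = 51
  h_16 = 43;  h_17 = 57;  h_18 = 57;  h_19 = 16;  h_20 = 52;  h_21 = 47
  h_22 = 37;  h_23 = 78;  h_24 = 62;  h_25 = 87;  h_26 = 48;  h_27 = 78
  h_28 = 44;  h_29 = 70;  h_30 = 66;  h_31 = 57;  h_32 = 1;  h_33 = 43
  h_34 = 84;  h_35 = 68;  h_36 = 73;  h_37 = 51;  h_38 = 2;  h_39 = 70
  h_40 = 95;  h_41 = 21;  h_42 = 14;  h_43 = 75;  h_44 = 96;  h_45 = 75
  h_46 = 31;  h_47 = 63;  h_48 = 2;  h_49 = 1;  h_50 = 16;  h_51 = 87
  h_52 = 6;  h_53 = 56;  h_54 = 2;  h_55 = 38;  h_56 = 42;  h_57 = 44
  h_58 = 77;  h_59 = 80;  h_60 = 64;  h_61 = 0;  h_62 = 63;  h_63 = 30
  h_64 = 58;  h_65 = 6;  h_66 = 69;  h_67 = 62;  h_68 = 74;  h_69 = 84
  h_70 = 89;  h_71 = 68;  h_72 = 87;  h_73 = 6;  h_74 = 10;  h_75 = 52
  h_76 = 54;  h_77 = 23;  h_78 = 54;  h_79 = 11;  h_80 = 68;  h_81 = 42
  h_82 = 29;  h_83 = 33;  h_84 = 85;  h_85 = 23;  h_86 = 96;  h_87 = 66
  h_88 = 79;  h_89 = 93;  h_90 = 49;  h_91 = 55;  h_92 = 89;  h_93 = 13
  h_94 = 40;  h_95 = 93;  h_96 = 22;  h_97 = 34;  h_98 = 17;  h_99 = 92
  h_100 = 26;  h_101 = 49;  h_102 = 90;  h_103 = 5;  h_104 = 9;  h_105 = 24
  h_106 = 11;  h_107 = 18;  h_108 = 3;  h_109 = 22;  h_110 = 5;  h_111 = 54
  h_112 = 31;  h_113 = 30;  h_114 = 57;  h_115 = 69;  h_116 = 24;  h_117 = 34
  h_118 = 92;  h_119 = 31;  h_120 = 74;  h_121 = 80;  h_122 = 54;  h_123 = 62
  h_124 = 35;  h_125 = 22;  h_126 = 50;  h_127 = 66;  h_128 = 37;  h_129 = 84
  h_130 = 39;  h_131 = 24;  h_132 = 77;  h_133 = 43;  h_134 = 17;  h_135 = 40
  h_136 = 23;  h_137 = 38;  h_138 = 88;  h_139 = 78;  h_140 = 16;  h_141 = 66
  h_142 = 41;  h_143 = 11;  h_144 = 34;  h_145 = 47;  h_146 = 1;  h_147 = 40
  h_148 = 55;  h_149 = 9;  h_150 = 43;  h_151 = 72;  h_152 = 14;  h_153 = 10
  h_154 = 95;  h_155 = 61;  h_156 = 75;  h_157 = 3;  h_158 = 92;  h_159 = 94
  h_160 = 10;  h_161 = 34;  h_162 = 65;  h_163 = 15;  h_164 = 77;  h_165 = 25
  h_166 = 15;  h_167 = 0;  h_168 = 45;  h_169 = 40;  h_170 = 89;  h_171 = 38
h_172 = 92·38 + 87·89 + 11·40 + 4·45 = 25
h_173 = 92·25 + 87·38 + 11·89 + 4·40 = 52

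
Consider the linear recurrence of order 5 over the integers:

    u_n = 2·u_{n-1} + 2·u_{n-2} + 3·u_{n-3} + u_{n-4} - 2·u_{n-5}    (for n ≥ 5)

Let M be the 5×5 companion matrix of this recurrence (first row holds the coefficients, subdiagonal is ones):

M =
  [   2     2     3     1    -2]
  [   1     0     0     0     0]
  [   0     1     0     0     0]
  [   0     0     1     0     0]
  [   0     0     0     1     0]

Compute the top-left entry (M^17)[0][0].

(M^17)[0][0] is the top entry after applying M 17 times to the unit state (1, 0, 0, 0, 0). Equivalently it is h_{21} for the auxiliary sequence (h_n) obeying the same recurrence with h_4 = 1 and h_i = 0 for 0 ≤ i < 4:
h_5 = 2·1 + 2·0 + 3·0 + 1·0 + -2·0 = 2
h_6 = 2·2 + 2·1 + 3·0 + 1·0 + -2·0 = 6
h_7 = 2·6 + 2·2 + 3·1 + 1·0 + -2·0 = 19
h_8 = 2·19 + 2·6 + 3·2 + 1·1 + -2·0 = 57
h_9 = 2·57 + 2·19 + 3·6 + 1·2 + -2·1 = 170
h_10 = 2·170 + 2·57 + 3·19 + 1·6 + -2·2 = 513
h_11 = 2·513 + 2·170 + 3·57 + 1·19 + -2·6 = 1544
h_12 = 2·1544 + 2·513 + 3·170 + 1·57 + -2·19 = 4643
h_13 = 2·4643 + 2·1544 + 3·513 + 1·170 + -2·57 = 13969
h_14 = 2·13969 + 2·4643 + 3·1544 + 1·513 + -2·170 = 42029
h_15 = 2·42029 + 2·13969 + 3·4643 + 1·1544 + -2·513 = 126443
h_16 = 2·126443 + 2·42029 + 3·13969 + 1·4643 + -2·1544 = 380406
h_17 = 2·380406 + 2·126443 + 3·42029 + 1·13969 + -2·4643 = 1144468
h_18 = 2·1144468 + 2·380406 + 3·126443 + 1·42029 + -2·13969 = 3443168
h_19 = 2·3443168 + 2·1144468 + 3·380406 + 1·126443 + -2·42029 = 10358875
h_20 = 2·10358875 + 2·3443168 + 3·1144468 + 1·380406 + -2·126443 = 31165010
h_21 = 2·31165010 + 2·10358875 + 3·3443168 + 1·1144468 + -2·380406 = 93760930

93760930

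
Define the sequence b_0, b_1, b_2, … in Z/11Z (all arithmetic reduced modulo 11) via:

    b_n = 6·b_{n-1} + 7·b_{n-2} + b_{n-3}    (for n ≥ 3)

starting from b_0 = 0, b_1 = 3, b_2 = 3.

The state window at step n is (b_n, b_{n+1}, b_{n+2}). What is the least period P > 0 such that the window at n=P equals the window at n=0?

n=0: window = (0, 3, 3)
n=1: window = (3, 3, 6)
n=2: window = (3, 6, 5)
n=3: window = (6, 5, 9)
n=4: window = (5, 9, 7)
n=5: window = (9, 7, 0)
n=6: window = (7, 0, 3)
n=7: window = (0, 3, 3)
window at n=7 equals window at n=0 → period = 7

7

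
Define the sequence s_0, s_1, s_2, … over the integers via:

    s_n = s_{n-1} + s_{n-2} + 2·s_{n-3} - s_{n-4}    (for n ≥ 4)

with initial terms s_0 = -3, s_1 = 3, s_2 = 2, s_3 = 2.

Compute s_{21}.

607967

s_4 = 1·2 + 1·2 + 2·3 + -1·-3 = 13
s_5 = 1·13 + 1·2 + 2·2 + -1·3 = 16
s_6 = 1·16 + 1·13 + 2·2 + -1·2 = 31
s_7 = 1·31 + 1·16 + 2·13 + -1·2 = 71
s_8 = 1·71 + 1·31 + 2·16 + -1·13 = 121
s_9 = 1·121 + 1·71 + 2·31 + -1·16 = 238
s_10 = 1·238 + 1·121 + 2·71 + -1·31 = 470
s_11 = 1·470 + 1·238 + 2·121 + -1·71 = 879
s_12 = 1·879 + 1·470 + 2·238 + -1·121 = 1704
s_13 = 1·1704 + 1·879 + 2·470 + -1·238 = 3285
s_14 = 1·3285 + 1·1704 + 2·879 + -1·470 = 6277
s_15 = 1·6277 + 1·3285 + 2·1704 + -1·879 = 12091
s_16 = 1·12091 + 1·6277 + 2·3285 + -1·1704 = 23234
s_17 = 1·23234 + 1·12091 + 2·6277 + -1·3285 = 44594
s_18 = 1·44594 + 1·23234 + 2·12091 + -1·6277 = 85733
s_19 = 1·85733 + 1·44594 + 2·23234 + -1·12091 = 164704
s_20 = 1·164704 + 1·85733 + 2·44594 + -1·23234 = 316391
s_21 = 1·316391 + 1·164704 + 2·85733 + -1·44594 = 607967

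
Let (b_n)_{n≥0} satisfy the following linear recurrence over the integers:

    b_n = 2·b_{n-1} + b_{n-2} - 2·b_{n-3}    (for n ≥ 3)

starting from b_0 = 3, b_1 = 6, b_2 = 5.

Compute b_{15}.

21850

b_3 = 2·5 + 1·6 + -2·3 = 10
b_4 = 2·10 + 1·5 + -2·6 = 13
b_5 = 2·13 + 1·10 + -2·5 = 26
b_6 = 2·26 + 1·13 + -2·10 = 45
b_7 = 2·45 + 1·26 + -2·13 = 90
b_8 = 2·90 + 1·45 + -2·26 = 173
b_9 = 2·173 + 1·90 + -2·45 = 346
b_10 = 2·346 + 1·173 + -2·90 = 685
b_11 = 2·685 + 1·346 + -2·173 = 1370
b_12 = 2·1370 + 1·685 + -2·346 = 2733
b_13 = 2·2733 + 1·1370 + -2·685 = 5466
b_14 = 2·5466 + 1·2733 + -2·1370 = 10925
b_15 = 2·10925 + 1·5466 + -2·2733 = 21850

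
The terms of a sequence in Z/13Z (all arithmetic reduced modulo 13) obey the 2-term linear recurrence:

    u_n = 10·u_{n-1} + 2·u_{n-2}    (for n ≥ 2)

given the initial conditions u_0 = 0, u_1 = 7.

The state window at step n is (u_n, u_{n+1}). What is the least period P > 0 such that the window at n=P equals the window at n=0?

n=0: window = (0, 7)
n=1: window = (7, 5)
n=2: window = (5, 12)
n=3: window = (12, 0)
n=4: window = (0, 11)
n=5: window = (11, 6)
n=6: window = (6, 4)
n=7: window = (4, 0)
n=8: window = (0, 8)
n=9: window = (8, 2)
n=10: window = (2, 10)
n=11: window = (10, 0)
n=12: window = (0, 7)
window at n=12 equals window at n=0 → period = 12

12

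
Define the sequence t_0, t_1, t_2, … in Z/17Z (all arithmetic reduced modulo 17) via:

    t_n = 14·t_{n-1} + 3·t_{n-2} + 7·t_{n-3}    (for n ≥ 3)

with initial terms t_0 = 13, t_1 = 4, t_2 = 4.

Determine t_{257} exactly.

0

t_3 = 14·4 + 3·4 + 7·13 = 6
t_4 = 14·6 + 3·4 + 7·4 = 5
t_5 = 14·5 + 3·6 + 7·4 = 14
t_6 = 14·14 + 3·5 + 7·6 = 15
t_7 = 14·15 + 3·14 + 7·5 = 15
t_8 = 14·15 + 3·15 + 7·14 = 13
Continuing the recurrence:
  t_9 = 9;  t_10 = 15;  t_11 = 5;  t_12 = 8;  t_13 = 11;  t_14 = 9
  t_15 = 11;  t_16 = 3;  t_17 = 2;  t_18 = 12;  t_19 = 8;  t_20 = 9
  t_21 = 13;  t_22 = 10;  t_23 = 4;  t_24 = 7;  t_25 = 10;  t_26 = 2
  t_27 = 5;  t_28 = 10;  t_29 = 16;  t_30 = 0;  t_31 = 16;  t_32 = 13
  t_33 = 9;  t_34 = 5;  t_35 = 1;  t_36 = 7;  t_37 = 0;  t_38 = 11
  t_39 = 16;  t_40 = 2;  t_41 = 0;  t_42 = 16;  t_43 = 0;  t_44 = 14
  t_45 = 2;  t_46 = 2;  t_47 = 13;  t_48 = 15;  t_49 = 8;  t_50 = 10
  t_51 = 14;  t_52 = 10;  t_53 = 14;  t_54 = 1;  t_55 = 7;  t_56 = 12
  t_57 = 9;  t_58 = 7;  t_59 = 5;  t_60 = 1;  t_61 = 10;  t_62 = 8
  t_63 = 13;  t_64 = 4;  t_65 = 15;  t_66 = 7;  t_67 = 1;  t_68 = 4
  t_69 = 6;  t_70 = 1;  t_71 = 9;  t_72 = 1;  t_73 = 14;  t_74 = 7
  t_75 = 11;  t_76 = 1;  t_77 = 11;  t_78 = 13;  t_79 = 1;  t_80 = 11
  t_81 = 10;  t_82 = 10;  t_83 = 9;  t_84 = 5;  t_85 = 14;  t_86 = 2
  t_87 = 3;  t_88 = 10;  t_89 = 10;  t_90 = 4;  t_91 = 3;  t_92 = 5
  t_93 = 5;  t_94 = 4;  t_95 = 4;  t_96 = 1;  t_97 = 3;  t_98 = 5
  t_99 = 1;  t_100 = 16;  t_101 = 7;  t_102 = 0;  t_103 = 14;  t_104 = 7
  t_105 = 4;  t_106 = 5;  t_107 = 12;  t_108 = 7;  t_109 = 16;  t_110 = 6
  t_111 = 11;  t_112 = 12;  t_113 = 5;  t_114 = 13;  t_115 = 9;  t_116 = 13
  t_117 = 11;  t_118 = 1;  t_119 = 2;  t_120 = 6;  t_121 = 12;  t_122 = 13
  t_123 = 5;  t_124 = 6;  t_125 = 3;  t_126 = 10;  t_127 = 4;  t_128 = 5
  t_129 = 16;  t_130 = 12;  t_131 = 13;  t_132 = 7;  t_133 = 0;  t_134 = 10
  t_135 = 2;  t_136 = 7;  t_137 = 4;  t_138 = 6;  t_139 = 9;  t_140 = 2
  t_141 = 12;  t_142 = 16;  t_143 = 2;  t_144 = 7;  t_145 = 12;  t_146 = 16
  t_147 = 3;  t_148 = 4;  t_149 = 7;  t_150 = 12;  t_151 = 13;  t_152 = 12
  t_153 = 2;  t_154 = 2;  t_155 = 16;  t_156 = 6;  t_157 = 10;  t_158 = 15
  t_159 = 10;  t_160 = 0;  t_161 = 16;  t_162 = 5;  t_163 = 16;  t_164 = 11
  t_165 = 16;  t_166 = 12;  t_167 = 4;  t_168 = 0;  t_169 = 11;  t_170 = 12
  t_171 = 14;  t_172 = 3;  t_173 = 15;  t_174 = 11;  t_175 = 16;  t_176 = 5
  t_177 = 8;  t_178 = 1;  t_179 = 5;  t_180 = 10;  t_181 = 9;  t_182 = 4
  t_183 = 0;  t_184 = 7;  t_185 = 7;  t_186 = 0;  t_187 = 2;  t_188 = 9
  t_189 = 13;  t_190 = 2;  t_191 = 11;  t_192 = 13;  t_193 = 8;  t_194 = 7
  t_195 = 9;  t_196 = 16;  t_197 = 11;  t_198 = 10;  t_199 = 13;  t_200 = 0
  t_201 = 7;  t_202 = 2;  t_203 = 15;  t_204 = 10;  t_205 = 12;  t_206 = 14
  t_207 = 13;  t_208 = 2;  t_209 = 12;  t_210 = 10;  t_211 = 3;  t_212 = 3
  t_213 = 2;  t_214 = 7;  t_215 = 6;  t_216 = 0;  t_217 = 16;  t_218 = 11
  t_219 = 15;  t_220 = 15;  t_221 = 9;  t_222 = 4;  t_223 = 1;  t_224 = 4
  t_225 = 2;  t_226 = 13;  t_227 = 12;  t_228 = 0;  t_229 = 8;  t_230 = 9
  t_231 = 14;  t_232 = 7;  t_233 = 16;  t_234 = 3;  t_235 = 3;  t_236 = 10
  t_237 = 0;  t_238 = 0;  t_239 = 2;  t_240 = 11;  t_241 = 7;  t_242 = 9
  t_243 = 3;  t_244 = 16;  t_245 = 7;  t_246 = 14;  t_247 = 6;  t_248 = 5
  t_249 = 16;  t_250 = 9;  t_251 = 5;  t_252 = 5;  t_253 = 12;  t_254 = 14
  t_255 = 12
t_256 = 14·12 + 3·14 + 7·12 = 5
t_257 = 14·5 + 3·12 + 7·14 = 0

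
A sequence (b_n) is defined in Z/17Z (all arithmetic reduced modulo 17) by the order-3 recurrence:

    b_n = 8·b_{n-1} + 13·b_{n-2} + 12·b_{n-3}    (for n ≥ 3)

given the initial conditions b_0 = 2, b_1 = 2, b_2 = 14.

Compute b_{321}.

0

b_3 = 8·14 + 13·2 + 12·2 = 9
b_4 = 8·9 + 13·14 + 12·2 = 6
b_5 = 8·6 + 13·9 + 12·14 = 10
b_6 = 8·10 + 13·6 + 12·9 = 11
b_7 = 8·11 + 13·10 + 12·6 = 1
b_8 = 8·1 + 13·11 + 12·10 = 16
Continuing the recurrence:
  b_9 = 1;  b_10 = 7;  b_11 = 6;  b_12 = 15;  b_13 = 10;  b_14 = 7
  b_15 = 9;  b_16 = 11;  b_17 = 0;  b_18 = 13;  b_19 = 15;  b_20 = 0
  b_21 = 11;  b_22 = 13;  b_23 = 9;  b_24 = 16;  b_25 = 10;  b_26 = 5
  b_27 = 5;  b_28 = 4;  b_29 = 4;  b_30 = 8;  b_31 = 11;  b_32 = 2
  b_33 = 0;  b_34 = 5;  b_35 = 13;  b_36 = 16;  b_37 = 0;  b_38 = 7
  b_39 = 10;  b_40 = 1;  b_41 = 1;  b_42 = 5;  b_43 = 14;  b_44 = 2
  b_45 = 3;  b_46 = 14;  b_47 = 5;  b_48 = 3;  b_49 = 2;  b_50 = 13
  b_51 = 13;  b_52 = 8;  b_53 = 15;  b_54 = 6;  b_55 = 16;  b_56 = 12
  b_57 = 2;  b_58 = 7;  b_59 = 5;  b_60 = 2;  b_61 = 12;  b_62 = 12
  b_63 = 4;  b_64 = 9;  b_65 = 13;  b_66 = 14;  b_67 = 15;  b_68 = 16
  b_69 = 15;  b_70 = 15;  b_71 = 14;  b_72 = 11;  b_73 = 8;  b_74 = 1
  b_75 = 6;  b_76 = 4;  b_77 = 3;  b_78 = 12;  b_79 = 13;  b_80 = 7
  b_81 = 12;  b_82 = 3;  b_83 = 9;  b_84 = 0;  b_85 = 0;  b_86 = 6
  b_87 = 14;  b_88 = 3;  b_89 = 6;  b_90 = 0;  b_91 = 12;  b_92 = 15
  b_93 = 4;  b_94 = 14;  b_95 = 4;  b_96 = 7;  b_97 = 4;  b_98 = 1
  b_99 = 8;  b_100 = 6;  b_101 = 11;  b_102 = 7;  b_103 = 16;  b_104 = 11
  b_105 = 6;  b_106 = 9;  b_107 = 10;  b_108 = 14;  b_109 = 10;  b_110 = 8
  b_111 = 5;  b_112 = 9;  b_113 = 12;  b_114 = 1;  b_115 = 0;  b_116 = 4
  b_117 = 10;  b_118 = 13;  b_119 = 10;  b_120 = 12;  b_121 = 8;  b_122 = 0
  b_123 = 10;  b_124 = 6;  b_125 = 8;  b_126 = 7;  b_127 = 11;  b_128 = 3
  b_129 = 13;  b_130 = 3;  b_131 = 8;  b_132 = 4;  b_133 = 2;  b_134 = 11
  b_135 = 9;  b_136 = 1;  b_137 = 2;  b_138 = 1;  b_139 = 12;  b_140 = 14
  b_141 = 8;  b_142 = 16;  b_143 = 9;  b_144 = 2;  b_145 = 2;  b_146 = 14
  b_147 = 9;  b_148 = 6;  b_149 = 10;  b_150 = 11;  b_151 = 1;  b_152 = 16
  b_153 = 1;  b_154 = 7;  b_155 = 6;  b_156 = 15;  b_157 = 10;  b_158 = 7
  b_159 = 9;  b_160 = 11;  b_161 = 0;  b_162 = 13;  b_163 = 15;  b_164 = 0
  b_165 = 11;  b_166 = 13;  b_167 = 9;  b_168 = 16;  b_169 = 10;  b_170 = 5
  b_171 = 5;  b_172 = 4;  b_173 = 4;  b_174 = 8;  b_175 = 11;  b_176 = 2
  b_177 = 0;  b_178 = 5;  b_179 = 13;  b_180 = 16;  b_181 = 0;  b_182 = 7
  b_183 = 10;  b_184 = 1;  b_185 = 1;  b_186 = 5;  b_187 = 14;  b_188 = 2
  b_189 = 3;  b_190 = 14;  b_191 = 5;  b_192 = 3;  b_193 = 2;  b_194 = 13
  b_195 = 13;  b_196 = 8;  b_197 = 15;  b_198 = 6;  b_199 = 16;  b_200 = 12
  b_201 = 2;  b_202 = 7;  b_203 = 5;  b_204 = 2;  b_205 = 12;  b_206 = 12
  b_207 = 4;  b_208 = 9;  b_209 = 13;  b_210 = 14;  b_211 = 15;  b_212 = 16
  b_213 = 15;  b_214 = 15;  b_215 = 14;  b_216 = 11;  b_217 = 8;  b_218 = 1
  b_219 = 6;  b_220 = 4;  b_221 = 3;  b_222 = 12;  b_223 = 13;  b_224 = 7
  b_225 = 12;  b_226 = 3;  b_227 = 9;  b_228 = 0;  b_229 = 0;  b_230 = 6
  b_231 = 14;  b_232 = 3;  b_233 = 6;  b_234 = 0;  b_235 = 12;  b_236 = 15
  b_237 = 4;  b_238 = 14;  b_239 = 4;  b_240 = 7;  b_241 = 4;  b_242 = 1
  b_243 = 8;  b_244 = 6;  b_245 = 11;  b_246 = 7;  b_247 = 16;  b_248 = 11
  b_249 = 6;  b_250 = 9;  b_251 = 10;  b_252 = 14;  b_253 = 10;  b_254 = 8
  b_255 = 5;  b_256 = 9;  b_257 = 12;  b_258 = 1;  b_259 = 0;  b_260 = 4
  b_261 = 10;  b_262 = 13;  b_263 = 10;  b_264 = 12;  b_265 = 8;  b_266 = 0
  b_267 = 10;  b_268 = 6;  b_269 = 8;  b_270 = 7;  b_271 = 11;  b_272 = 3
  b_273 = 13;  b_274 = 3;  b_275 = 8;  b_276 = 4;  b_277 = 2;  b_278 = 11
  b_279 = 9;  b_280 = 1;  b_281 = 2;  b_282 = 1;  b_283 = 12;  b_284 = 14
  b_285 = 8;  b_286 = 16;  b_287 = 9;  b_288 = 2;  b_289 = 2;  b_290 = 14
  b_291 = 9;  b_292 = 6;  b_293 = 10;  b_294 = 11;  b_295 = 1;  b_296 = 16
  b_297 = 1;  b_298 = 7;  b_299 = 6;  b_300 = 15;  b_301 = 10;  b_302 = 7
  b_303 = 9;  b_304 = 11;  b_305 = 0;  b_306 = 13;  b_307 = 15;  b_308 = 0
  b_309 = 11;  b_310 = 13;  b_311 = 9;  b_312 = 16;  b_313 = 10;  b_314 = 5
  b_315 = 5;  b_316 = 4;  b_317 = 4;  b_318 = 8;  b_319 = 11
b_320 = 8·11 + 13·8 + 12·4 = 2
b_321 = 8·2 + 13·11 + 12·8 = 0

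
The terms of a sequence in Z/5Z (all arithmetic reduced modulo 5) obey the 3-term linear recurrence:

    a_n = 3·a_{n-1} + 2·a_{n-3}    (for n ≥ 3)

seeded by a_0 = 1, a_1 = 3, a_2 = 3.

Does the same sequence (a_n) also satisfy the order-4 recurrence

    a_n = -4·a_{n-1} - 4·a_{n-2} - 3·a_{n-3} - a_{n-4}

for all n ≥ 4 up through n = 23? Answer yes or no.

yes

Terms a_0..a_23: 1, 3, 3, 1, 4, 3, 1, 1, 4, 4, 4, 0, 3, 2, 1, 4, 1, 0, 3, 1, 3, 0, 2, 2
n=4: candidate gives 4, actual a_4 = 4 ✓
n=5: candidate gives 3, actual a_5 = 3 ✓
n=6: candidate gives 1, actual a_6 = 1 ✓
n=7: candidate gives 1, actual a_7 = 1 ✓
n=8: candidate gives 4, actual a_8 = 4 ✓
n=9: candidate gives 4, actual a_9 = 4 ✓
n=10: candidate gives 4, actual a_10 = 4 ✓
n=11: candidate gives 0, actual a_11 = 0 ✓
n=12: candidate gives 3, actual a_12 = 3 ✓
n=13: candidate gives 2, actual a_13 = 2 ✓
n=14: candidate gives 1, actual a_14 = 1 ✓
n=15: candidate gives 4, actual a_15 = 4 ✓
n=16: candidate gives 1, actual a_16 = 1 ✓
n=17: candidate gives 0, actual a_17 = 0 ✓
n=18: candidate gives 3, actual a_18 = 3 ✓
n=19: candidate gives 1, actual a_19 = 1 ✓
n=20: candidate gives 3, actual a_20 = 3 ✓
n=21: candidate gives 0, actual a_21 = 0 ✓
n=22: candidate gives 2, actual a_22 = 2 ✓
n=23: candidate gives 2, actual a_23 = 2 ✓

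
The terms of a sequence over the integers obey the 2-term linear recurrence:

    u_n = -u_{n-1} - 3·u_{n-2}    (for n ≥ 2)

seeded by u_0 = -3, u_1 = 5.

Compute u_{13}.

u_2 = -1·5 + -3·-3 = 4
u_3 = -1·4 + -3·5 = -19
u_4 = -1·-19 + -3·4 = 7
u_5 = -1·7 + -3·-19 = 50
u_6 = -1·50 + -3·7 = -71
u_7 = -1·-71 + -3·50 = -79
u_8 = -1·-79 + -3·-71 = 292
u_9 = -1·292 + -3·-79 = -55
u_10 = -1·-55 + -3·292 = -821
u_11 = -1·-821 + -3·-55 = 986
u_12 = -1·986 + -3·-821 = 1477
u_13 = -1·1477 + -3·986 = -4435

-4435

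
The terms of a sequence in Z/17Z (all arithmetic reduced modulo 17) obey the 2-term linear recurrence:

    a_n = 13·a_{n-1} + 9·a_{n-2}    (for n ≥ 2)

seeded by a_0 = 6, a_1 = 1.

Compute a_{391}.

a_2 = 13·1 + 9·6 = 16
a_3 = 13·16 + 9·1 = 13
a_4 = 13·13 + 9·16 = 7
a_5 = 13·7 + 9·13 = 4
a_6 = 13·4 + 9·7 = 13
a_7 = 13·13 + 9·4 = 1
a_8 = 13·1 + 9·13 = 11
a_9 = 13·11 + 9·1 = 16
a_10 = 13·16 + 9·11 = 1
a_11 = 13·1 + 9·16 = 4
a_12 = 13·4 + 9·1 = 10
a_13 = 13·10 + 9·4 = 13
a_14 = 13·13 + 9·10 = 4
a_15 = 13·4 + 9·13 = 16
a_16 = 13·16 + 9·4 = 6
a_17 = 13·6 + 9·16 = 1
(a_16, a_17) = (6, 1) = (a_0, a_1), so the sequence has period 16.
391 ≡ 7 (mod 16), hence a_391 = a_7 = 1.

1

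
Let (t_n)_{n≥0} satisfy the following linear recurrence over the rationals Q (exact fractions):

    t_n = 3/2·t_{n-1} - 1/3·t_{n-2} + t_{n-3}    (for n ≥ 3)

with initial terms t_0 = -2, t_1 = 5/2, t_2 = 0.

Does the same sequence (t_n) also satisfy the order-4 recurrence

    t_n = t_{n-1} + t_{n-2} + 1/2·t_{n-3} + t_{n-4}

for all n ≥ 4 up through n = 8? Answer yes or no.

no

Terms t_0..t_8: -2, 5/2, 0, -17/6, -7/4, -121/72, -229/48, -7211/864, -807/64
n=4: candidate gives -43/12, actual t_4 = -7/4 ✗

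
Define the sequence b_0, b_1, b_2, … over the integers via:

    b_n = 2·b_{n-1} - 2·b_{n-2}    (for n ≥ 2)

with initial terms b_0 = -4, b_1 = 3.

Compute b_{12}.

b_2 = 2·3 + -2·-4 = 14
b_3 = 2·14 + -2·3 = 22
b_4 = 2·22 + -2·14 = 16
b_5 = 2·16 + -2·22 = -12
b_6 = 2·-12 + -2·16 = -56
b_7 = 2·-56 + -2·-12 = -88
b_8 = 2·-88 + -2·-56 = -64
b_9 = 2·-64 + -2·-88 = 48
b_10 = 2·48 + -2·-64 = 224
b_11 = 2·224 + -2·48 = 352
b_12 = 2·352 + -2·224 = 256

256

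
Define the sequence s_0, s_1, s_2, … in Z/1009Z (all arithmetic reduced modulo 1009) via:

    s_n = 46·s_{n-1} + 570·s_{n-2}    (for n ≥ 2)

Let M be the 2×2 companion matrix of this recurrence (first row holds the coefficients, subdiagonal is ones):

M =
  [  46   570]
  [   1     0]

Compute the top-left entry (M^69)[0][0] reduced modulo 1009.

758

(M^69)[0][0] is the top entry after applying M 69 times to the unit state (1, 0). Equivalently it is h_{70} for the auxiliary sequence (h_n) obeying the same recurrence with h_1 = 1 and h_i = 0 for 0 ≤ i < 1:
h_2 = 46·1 + 570·0 = 46
h_3 = 46·46 + 570·1 = 668
h_4 = 46·668 + 570·46 = 444
h_5 = 46·444 + 570·668 = 611
h_6 = 46·611 + 570·444 = 684
h_7 = 46·684 + 570·611 = 350
h_8 = 46·350 + 570·684 = 362
h_9 = 46·362 + 570·350 = 226
h_10 = 46·226 + 570·362 = 810
h_11 = 46·810 + 570·226 = 604
h_12 = 46·604 + 570·810 = 119
h_13 = 46·119 + 570·604 = 640
h_14 = 46·640 + 570·119 = 406
h_15 = 46·406 + 570·640 = 56
h_16 = 46·56 + 570·406 = 917
h_17 = 46·917 + 570·56 = 445
h_18 = 46·445 + 570·917 = 318
h_19 = 46·318 + 570·445 = 893
h_20 = 46·893 + 570·318 = 358
h_21 = 46·358 + 570·893 = 798
h_22 = 46·798 + 570·358 = 626
h_23 = 46·626 + 570·798 = 345
h_24 = 46·345 + 570·626 = 369
h_25 = 46·369 + 570·345 = 725
h_26 = 46·725 + 570·369 = 511
h_27 = 46·511 + 570·725 = 868
h_28 = 46·868 + 570·511 = 246
h_29 = 46·246 + 570·868 = 567
h_30 = 46·567 + 570·246 = 826
h_31 = 46·826 + 570·567 = 973
h_32 = 46·973 + 570·826 = 988
h_33 = 46·988 + 570·973 = 712
h_34 = 46·712 + 570·988 = 602
h_35 = 46·602 + 570·712 = 671
h_36 = 46·671 + 570·602 = 676
h_37 = 46·676 + 570·671 = 885
h_38 = 46·885 + 570·676 = 232
h_39 = 46·232 + 570·885 = 532
h_40 = 46·532 + 570·232 = 317
h_41 = 46·317 + 570·532 = 996
h_42 = 46·996 + 570·317 = 490
h_43 = 46·490 + 570·996 = 1004
h_44 = 46·1004 + 570·490 = 586
h_45 = 46·586 + 570·1004 = 899
h_46 = 46·899 + 570·586 = 26
h_47 = 46·26 + 570·899 = 45
h_48 = 46·45 + 570·26 = 746
h_49 = 46·746 + 570·45 = 435
h_50 = 46·435 + 570·746 = 261
h_51 = 46·261 + 570·435 = 643
h_52 = 46·643 + 570·261 = 764
h_53 = 46·764 + 570·643 = 72
h_54 = 46·72 + 570·764 = 886
h_55 = 46·886 + 570·72 = 67
h_56 = 46·67 + 570·886 = 575
h_57 = 46·575 + 570·67 = 64
h_58 = 46·64 + 570·575 = 751
h_59 = 46·751 + 570·64 = 396
h_60 = 46·396 + 570·751 = 308
h_61 = 46·308 + 570·396 = 755
h_62 = 46·755 + 570·308 = 418
h_63 = 46·418 + 570·755 = 573
h_64 = 46·573 + 570·418 = 260
h_65 = 46·260 + 570·573 = 555
h_66 = 46·555 + 570·260 = 182
h_67 = 46·182 + 570·555 = 833
h_68 = 46·833 + 570·182 = 798
h_69 = 46·798 + 570·833 = 964
h_70 = 46·964 + 570·798 = 758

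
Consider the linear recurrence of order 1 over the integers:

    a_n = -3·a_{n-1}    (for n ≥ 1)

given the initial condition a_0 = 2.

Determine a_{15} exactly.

-28697814

a_1 = -3·2 = -6
a_2 = -3·-6 = 18
a_3 = -3·18 = -54
a_4 = -3·-54 = 162
a_5 = -3·162 = -486
a_6 = -3·-486 = 1458
a_7 = -3·1458 = -4374
a_8 = -3·-4374 = 13122
a_9 = -3·13122 = -39366
a_10 = -3·-39366 = 118098
a_11 = -3·118098 = -354294
a_12 = -3·-354294 = 1062882
a_13 = -3·1062882 = -3188646
a_14 = -3·-3188646 = 9565938
a_15 = -3·9565938 = -28697814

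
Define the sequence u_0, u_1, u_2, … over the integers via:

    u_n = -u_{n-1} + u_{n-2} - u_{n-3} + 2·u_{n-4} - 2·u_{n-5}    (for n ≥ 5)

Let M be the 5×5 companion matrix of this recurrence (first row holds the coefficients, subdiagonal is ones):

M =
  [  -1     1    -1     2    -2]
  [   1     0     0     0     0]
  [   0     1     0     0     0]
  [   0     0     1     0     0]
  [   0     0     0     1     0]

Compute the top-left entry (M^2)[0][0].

(M^2)[0][0] is the top entry after applying M 2 times to the unit state (1, 0, 0, 0, 0). Equivalently it is h_{6} for the auxiliary sequence (h_n) obeying the same recurrence with h_4 = 1 and h_i = 0 for 0 ≤ i < 4:
h_5 = -1·1 + 1·0 + -1·0 + 2·0 + -2·0 = -1
h_6 = -1·-1 + 1·1 + -1·0 + 2·0 + -2·0 = 2

2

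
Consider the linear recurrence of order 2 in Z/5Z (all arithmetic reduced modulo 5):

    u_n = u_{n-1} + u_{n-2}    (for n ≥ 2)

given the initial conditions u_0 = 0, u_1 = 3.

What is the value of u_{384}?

4

u_2 = 1·3 + 1·0 = 3
u_3 = 1·3 + 1·3 = 1
u_4 = 1·1 + 1·3 = 4
u_5 = 1·4 + 1·1 = 0
u_6 = 1·0 + 1·4 = 4
u_7 = 1·4 + 1·0 = 4
u_8 = 1·4 + 1·4 = 3
u_9 = 1·3 + 1·4 = 2
u_10 = 1·2 + 1·3 = 0
u_11 = 1·0 + 1·2 = 2
u_12 = 1·2 + 1·0 = 2
u_13 = 1·2 + 1·2 = 4
u_14 = 1·4 + 1·2 = 1
u_15 = 1·1 + 1·4 = 0
u_16 = 1·0 + 1·1 = 1
u_17 = 1·1 + 1·0 = 1
u_18 = 1·1 + 1·1 = 2
u_19 = 1·2 + 1·1 = 3
u_20 = 1·3 + 1·2 = 0
u_21 = 1·0 + 1·3 = 3
(u_20, u_21) = (0, 3) = (u_0, u_1), so the sequence has period 20.
384 ≡ 4 (mod 20), hence u_384 = u_4 = 4.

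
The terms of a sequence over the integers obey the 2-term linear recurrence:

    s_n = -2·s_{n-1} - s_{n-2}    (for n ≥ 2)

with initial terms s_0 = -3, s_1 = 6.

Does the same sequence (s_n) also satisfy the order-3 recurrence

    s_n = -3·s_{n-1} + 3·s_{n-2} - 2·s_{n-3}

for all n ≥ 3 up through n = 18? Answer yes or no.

Terms s_0..s_18: -3, 6, -9, 12, -15, 18, -21, 24, -27, 30, -33, 36, -39, 42, -45, 48, -51, 54, -57
n=3: candidate gives 51, actual s_3 = 12 ✗

no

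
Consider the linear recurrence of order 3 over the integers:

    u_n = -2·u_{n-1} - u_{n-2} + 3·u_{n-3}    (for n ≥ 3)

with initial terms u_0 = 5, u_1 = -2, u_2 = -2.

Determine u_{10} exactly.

935

u_3 = -2·-2 + -1·-2 + 3·5 = 21
u_4 = -2·21 + -1·-2 + 3·-2 = -46
u_5 = -2·-46 + -1·21 + 3·-2 = 65
u_6 = -2·65 + -1·-46 + 3·21 = -21
u_7 = -2·-21 + -1·65 + 3·-46 = -161
u_8 = -2·-161 + -1·-21 + 3·65 = 538
u_9 = -2·538 + -1·-161 + 3·-21 = -978
u_10 = -2·-978 + -1·538 + 3·-161 = 935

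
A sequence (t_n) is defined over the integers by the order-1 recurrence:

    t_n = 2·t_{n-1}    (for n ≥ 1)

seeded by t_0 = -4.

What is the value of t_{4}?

t_1 = 2·-4 = -8
t_2 = 2·-8 = -16
t_3 = 2·-16 = -32
t_4 = 2·-32 = -64

-64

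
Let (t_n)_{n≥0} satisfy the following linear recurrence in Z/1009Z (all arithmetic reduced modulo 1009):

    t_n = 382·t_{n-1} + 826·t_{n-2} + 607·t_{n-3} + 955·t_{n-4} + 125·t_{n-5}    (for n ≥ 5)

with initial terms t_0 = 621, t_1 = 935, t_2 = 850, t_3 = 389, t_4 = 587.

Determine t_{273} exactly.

220

t_5 = 382·587 + 826·389 + 607·850 + 955·935 + 125·621 = 931
t_6 = 382·931 + 826·587 + 607·389 + 955·850 + 125·935 = 369
t_7 = 382·369 + 826·931 + 607·587 + 955·389 + 125·850 = 466
t_8 = 382·466 + 826·369 + 607·931 + 955·587 + 125·389 = 355
t_9 = 382·355 + 826·466 + 607·369 + 955·931 + 125·587 = 770
t_10 = 382·770 + 826·355 + 607·466 + 955·369 + 125·931 = 59
Continuing the recurrence:
  t_11 = 21;  t_12 = 204;  t_13 = 694;  t_14 = 617;  t_15 = 637;  t_16 = 448
  t_17 = 391;  t_18 = 951;  t_19 = 992;  t_20 = 244;  t_21 = 144;  t_22 = 585
  t_23 = 879;  t_24 = 148;  t_25 = 59;  t_26 = 827;  t_27 = 868;  t_28 = 96
  t_29 = 612;  t_30 = 518;  t_31 = 873;  t_32 = 129;  t_33 = 268;  t_34 = 349
  t_35 = 583;  t_36 = 903;  t_37 = 730;  t_38 = 853;  t_39 = 815;  t_40 = 910
  t_41 = 663;  t_42 = 40;  t_43 = 400;  t_44 = 301;  t_45 = 732;  t_46 = 169
  t_47 = 854;  t_48 = 477;  t_49 = 487;  t_50 = 258;  t_51 = 544;  t_52 = 407
  t_53 = 668;  t_54 = 878;  t_55 = 953;  t_56 = 29;  t_57 = 1008;  t_58 = 443
  t_59 = 113;  t_60 = 347;  t_61 = 26;  t_62 = 56;  t_63 = 70;  t_64 = 418
  t_65 = 849;  t_66 = 957;  t_67 = 995;  t_68 = 180;  t_69 = 757;  t_70 = 492
  t_71 = 570;  t_72 = 603;  t_73 = 684;  t_74 = 955;  t_75 = 709;  t_76 = 44
  t_77 = 685;  t_78 = 512;  t_79 = 442;  t_80 = 44;  t_81 = 299;  t_82 = 585
  t_83 = 496;  t_84 = 967;  t_85 = 522;  t_86 = 366;  t_87 = 557;  t_88 = 220
  t_89 = 312;  t_90 = 387;  t_91 = 817;  t_92 = 46;  t_93 = 614;  t_94 = 554
  t_95 = 275;  t_96 = 768;  t_97 = 0;  t_98 = 567;  t_99 = 600;  t_100 = 289
  t_101 = 843;  t_102 = 348;  t_103 = 855;  t_104 = 587;  t_105 = 205;  t_106 = 318
  t_107 = 703;  t_108 = 310;  t_109 = 924;  t_110 = 896;  t_111 = 907;  t_112 = 246
  t_113 = 613;  t_114 = 622;  t_115 = 763;  t_116 = 26;  t_117 = 318;  t_118 = 343
  t_119 = 46;  t_120 = 649;  t_121 = 918;  t_122 = 557;  t_123 = 848;  t_124 = 248
  t_125 = 450;  t_126 = 453;  t_127 = 707;  t_128 = 1;  t_129 = 313;  t_130 = 145
  t_131 = 12;  t_132 = 75;  t_133 = 828;  t_134 = 108;  t_135 = 157;  t_136 = 441
  t_137 = 438;  t_138 = 87;  t_139 = 782;  t_140 = 629;  t_141 = 843;  t_142 = 120
  t_143 = 870;  t_144 = 972;  t_145 = 202;  t_146 = 584;  t_147 = 513;  t_148 = 585
  t_149 = 370;  t_150 = 366;  t_151 = 283;  t_152 = 598;  t_153 = 931;  t_154 = 515
  t_155 = 67;  t_156 = 94;  t_157 = 515;  t_158 = 8;  t_159 = 392;  t_160 = 44
  t_161 = 462;  t_162 = 125;  t_163 = 14;  t_164 = 777;  t_165 = 556;  t_166 = 547
  t_167 = 422;  t_168 = 192;  t_169 = 729;  t_170 = 652;  t_171 = 313;  t_172 = 815
  t_173 = 797;  t_174 = 644;  t_175 = 583;  t_176 = 546;  t_177 = 714;  t_178 = 286
  t_179 = 835;  t_180 = 797;  t_181 = 786;  t_182 = 500;  t_183 = 957;  t_184 = 268
  t_185 = 361;  t_186 = 401;  t_187 = 295;  t_188 = 347;  t_189 = 994;  t_190 = 117
  t_191 = 662;  t_192 = 363;  t_193 = 545;  t_194 = 632;  t_195 = 874;  t_196 = 721
  t_197 = 459;  t_198 = 492;  t_199 = 286;  t_200 = 869;  t_201 = 870;  t_202 = 356
  t_203 = 416;  t_204 = 233;  t_205 = 23;  t_206 = 440;  t_207 = 422;  t_208 = 875
  t_209 = 64;  t_210 = 710;  t_211 = 510;  t_212 = 266;  t_213 = 311;  t_214 = 240
  t_215 = 144;  t_216 = 28;  t_217 = 175;  t_218 = 492;  t_219 = 402;  t_220 = 585
  t_221 = 656;  t_222 = 447;  t_223 = 624;  t_224 = 307;  t_225 = 331;  t_226 = 373
  t_227 = 858;  t_228 = 183;  t_229 = 382;  t_230 = 642;  t_231 = 156;  t_232 = 936
  t_233 = 519;  t_234 = 547;  t_235 = 232;  t_236 = 82;  t_237 = 217;  t_238 = 880
  t_239 = 488;  t_240 = 47;  t_241 = 229;  t_242 = 539;  t_243 = 711;  t_244 = 127
  t_245 = 959;  t_246 = 290;  t_247 = 993;  t_248 = 557;  t_249 = 653;  t_250 = 867
  t_251 = 679;  t_252 = 870;  t_253 = 866;  t_254 = 45;  t_255 = 425;  t_256 = 273
  t_257 = 786;  t_258 = 616;  t_259 = 727;  t_260 = 405;  t_261 = 815;  t_262 = 866
  t_263 = 95;  t_264 = 589;  t_265 = 293;  t_266 = 880;  t_267 = 560;  t_268 = 928
  t_269 = 455;  t_270 = 41;  t_271 = 323
t_272 = 382·323 + 826·41 + 607·455 + 955·928 + 125·560 = 284
t_273 = 382·284 + 826·323 + 607·41 + 955·455 + 125·928 = 220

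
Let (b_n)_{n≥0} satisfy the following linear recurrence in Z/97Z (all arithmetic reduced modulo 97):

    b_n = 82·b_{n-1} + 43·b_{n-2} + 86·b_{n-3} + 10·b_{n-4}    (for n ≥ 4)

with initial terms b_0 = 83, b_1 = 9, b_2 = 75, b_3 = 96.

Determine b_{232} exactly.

24

b_4 = 82·96 + 43·75 + 86·9 + 10·83 = 91
b_5 = 82·91 + 43·96 + 86·75 + 10·9 = 88
b_6 = 82·88 + 43·91 + 86·96 + 10·75 = 56
b_7 = 82·56 + 43·88 + 86·91 + 10·96 = 90
b_8 = 82·90 + 43·56 + 86·88 + 10·91 = 30
b_9 = 82·30 + 43·90 + 86·56 + 10·88 = 95
Continuing the recurrence:
  b_10 = 17;  b_11 = 35;  b_12 = 43;  b_13 = 71;  b_14 = 84;  b_15 = 21
  b_16 = 36;  b_17 = 52;  b_18 = 19;  b_19 = 19;  b_20 = 29;  b_21 = 14
  b_22 = 48;  b_23 = 44;  b_24 = 85;  b_25 = 35;  b_26 = 22;  b_27 = 1
  b_28 = 38;  b_29 = 66;  b_30 = 77;  b_31 = 14;  b_32 = 39;  b_33 = 24
  b_34 = 90;  b_35 = 72;  b_36 = 6;  b_37 = 25;  b_38 = 88;  b_39 = 21
  b_40 = 53;  b_41 = 69;  b_42 = 50;  b_43 = 1;  b_44 = 63;  b_45 = 14
  b_46 = 78;  b_47 = 10;  b_48 = 91;  b_49 = 93;  b_50 = 84;  b_51 = 92
  b_52 = 82;  b_53 = 16;  b_54 = 10;  b_55 = 71;  b_56 = 9;  b_57 = 58
  b_58 = 0;  b_59 = 1;  b_60 = 19;  b_61 = 47;  b_62 = 4;  b_63 = 16
  b_64 = 90;  b_65 = 55;  b_66 = 96;  b_67 = 95;  b_68 = 88;  b_69 = 28
  b_70 = 78;  b_71 = 16;  b_72 = 0;  b_73 = 13;  b_74 = 21;  b_75 = 16
  b_76 = 35;  b_77 = 62;  b_78 = 27;  b_79 = 96;  b_80 = 68;  b_81 = 36
  b_82 = 46;  b_83 = 3;  b_84 = 83;  b_85 = 96;  b_86 = 34;  b_87 = 19
  b_88 = 78;  b_89 = 39;  b_90 = 87;  b_91 = 92;  b_92 = 93;  b_93 = 54
  b_94 = 40;  b_95 = 67;  b_96 = 81;  b_97 = 20;  b_98 = 33;  b_99 = 47
  b_100 = 43;  b_101 = 49;  b_102 = 54;  b_103 = 33;  b_104 = 69;  b_105 = 86
  b_106 = 11;  b_107 = 0;  b_108 = 23;  b_109 = 6;  b_110 = 39;  b_111 = 2
  b_112 = 65;  b_113 = 3;  b_114 = 14;  b_115 = 0;  b_116 = 55;  b_117 = 21
  b_118 = 56;  b_119 = 40;  b_120 = 90;  b_121 = 61;  b_122 = 68;  b_123 = 43
  b_124 = 83;  b_125 = 78;  b_126 = 84;  b_127 = 59;  b_128 = 80;  b_129 = 29
  b_130 = 92;  b_131 = 62;  b_132 = 15;  b_133 = 70;  b_134 = 27;  b_135 = 53
  b_136 = 37;  b_137 = 90;  b_138 = 25;  b_139 = 29;  b_140 = 20;  b_141 = 20
  b_142 = 6;  b_143 = 64;  b_144 = 54;  b_145 = 39;  b_146 = 26;  b_147 = 72
  b_148 = 52;  b_149 = 92;  b_150 = 33;  b_151 = 20;  b_152 = 45;  b_153 = 63
  b_154 = 33;  b_155 = 76;  b_156 = 36;  b_157 = 85;  b_158 = 58;  b_159 = 45
  b_160 = 80;  b_161 = 74;  b_162 = 87;  b_163 = 89;  b_164 = 64;  b_165 = 31
  b_166 = 44;  b_167 = 83;  b_168 = 73;  b_169 = 69;  b_170 = 79;  b_171 = 63
  b_172 = 95;  b_173 = 38;  b_174 = 23;  b_175 = 1;  b_176 = 51;  b_177 = 84
  b_178 = 85;  b_179 = 40;  b_180 = 22;  b_181 = 34;  b_182 = 70;  b_183 = 85
  b_184 = 29;  b_185 = 74;  b_186 = 96;  b_187 = 42;  b_188 = 64;  b_189 = 45
  b_190 = 53;  b_191 = 80;  b_192 = 60;  b_193 = 79;  b_194 = 75;  b_195 = 84
  b_196 = 47;  b_197 = 59;  b_198 = 89;  b_199 = 70;  b_200 = 76;  b_201 = 26
  b_202 = 88;  b_203 = 50;  b_204 = 16;  b_205 = 38;  b_206 = 60;  b_207 = 88
  b_208 = 32;  b_209 = 17;  b_210 = 74;  b_211 = 52;  b_212 = 13;  b_213 = 39
  b_214 = 45;  b_215 = 21;  b_216 = 60;  b_217 = 92;  b_218 = 61;  b_219 = 69
  b_220 = 12;  b_221 = 29;  b_222 = 29;  b_223 = 12;  b_224 = 92;  b_225 = 77
  b_226 = 49;  b_227 = 35;  b_228 = 6;  b_229 = 94;  b_230 = 20
b_231 = 82·20 + 43·94 + 86·6 + 10·35 = 49
b_232 = 82·49 + 43·20 + 86·94 + 10·6 = 24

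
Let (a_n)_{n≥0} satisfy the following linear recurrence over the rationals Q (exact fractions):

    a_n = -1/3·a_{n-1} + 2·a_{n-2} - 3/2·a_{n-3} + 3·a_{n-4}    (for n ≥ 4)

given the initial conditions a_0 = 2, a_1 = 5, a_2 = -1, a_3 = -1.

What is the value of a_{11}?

a_4 = -1/3·-1 + 2·-1 + -3/2·5 + 3·2 = -19/6
a_5 = -1/3·-19/6 + 2·-1 + -3/2·-1 + 3·5 = 140/9
a_6 = -1/3·140/9 + 2·-19/6 + -3/2·-1 + 3·-1 = -703/54
a_7 = -1/3·-703/54 + 2·140/9 + -3/2·-19/6 + 3·-1 = 12053/324
a_8 = -1/3·12053/324 + 2·-703/54 + -3/2·140/9 + 3·-19/6 = -69275/972
a_9 = -1/3·-69275/972 + 2·12053/324 + -3/2·-703/54 + 3·140/9 = 119813/729
a_10 = -1/3·119813/729 + 2·-69275/972 + -3/2·12053/324 + 3·-703/54 = -5112013/17496
a_11 = -1/3·-5112013/17496 + 2·119813/729 + -3/2·-69275/972 + 3·12053/324 = 16917059/26244

16917059/26244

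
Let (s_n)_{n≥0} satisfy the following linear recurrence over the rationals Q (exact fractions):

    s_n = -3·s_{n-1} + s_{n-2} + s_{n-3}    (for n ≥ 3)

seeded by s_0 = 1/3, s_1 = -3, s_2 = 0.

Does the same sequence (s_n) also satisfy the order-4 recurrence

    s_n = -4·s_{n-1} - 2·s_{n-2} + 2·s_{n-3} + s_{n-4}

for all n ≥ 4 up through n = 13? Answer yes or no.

yes

Terms s_0..s_13: 1/3, -3, 0, -8/3, 5, -53/3, 166/3, -536/3, 1721/3, -5533/3, 5928, -57164/3, 183743/3, -590609/3
n=4: candidate gives 5, actual s_4 = 5 ✓
n=5: candidate gives -53/3, actual s_5 = -53/3 ✓
n=6: candidate gives 166/3, actual s_6 = 166/3 ✓
n=7: candidate gives -536/3, actual s_7 = -536/3 ✓
n=8: candidate gives 1721/3, actual s_8 = 1721/3 ✓
n=9: candidate gives -5533/3, actual s_9 = -5533/3 ✓
n=10: candidate gives 5928, actual s_10 = 5928 ✓
n=11: candidate gives -57164/3, actual s_11 = -57164/3 ✓
n=12: candidate gives 183743/3, actual s_12 = 183743/3 ✓
n=13: candidate gives -590609/3, actual s_13 = -590609/3 ✓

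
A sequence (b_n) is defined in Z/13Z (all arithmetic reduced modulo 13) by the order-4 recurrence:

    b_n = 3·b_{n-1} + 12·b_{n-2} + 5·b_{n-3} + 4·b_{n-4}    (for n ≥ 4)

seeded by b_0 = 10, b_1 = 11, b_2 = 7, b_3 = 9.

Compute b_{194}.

b_4 = 3·9 + 12·7 + 5·11 + 4·10 = 11
b_5 = 3·11 + 12·9 + 5·7 + 4·11 = 12
b_6 = 3·12 + 12·11 + 5·9 + 4·7 = 7
b_7 = 3·7 + 12·12 + 5·11 + 4·9 = 9
b_8 = 3·9 + 12·7 + 5·12 + 4·11 = 7
b_9 = 3·7 + 12·9 + 5·7 + 4·12 = 4
b_10 = 3·4 + 12·7 + 5·9 + 4·7 = 0
b_11 = 3·0 + 12·4 + 5·7 + 4·9 = 2
b_12 = 3·2 + 12·0 + 5·4 + 4·7 = 2
b_13 = 3·2 + 12·2 + 5·0 + 4·4 = 7
b_14 = 3·7 + 12·2 + 5·2 + 4·0 = 3
b_15 = 3·3 + 12·7 + 5·2 + 4·2 = 7
b_16 = 3·7 + 12·3 + 5·7 + 4·2 = 9
b_17 = 3·9 + 12·7 + 5·3 + 4·7 = 11
b_18 = 3·11 + 12·9 + 5·7 + 4·3 = 6
b_19 = 3·6 + 12·11 + 5·9 + 4·7 = 2
b_20 = 3·2 + 12·6 + 5·11 + 4·9 = 0
b_21 = 3·0 + 12·2 + 5·6 + 4·11 = 7
b_22 = 3·7 + 12·0 + 5·2 + 4·6 = 3
b_23 = 3·3 + 12·7 + 5·0 + 4·2 = 10
b_24 = 3·10 + 12·3 + 5·7 + 4·0 = 10
b_25 = 3·10 + 12·10 + 5·3 + 4·7 = 11
b_26 = 3·11 + 12·10 + 5·10 + 4·3 = 7
b_27 = 3·7 + 12·11 + 5·10 + 4·10 = 9
(b_24, b_25, b_26, b_27) = (10, 11, 7, 9) = (b_0, b_1, b_2, b_3), so the sequence has period 24.
194 ≡ 2 (mod 24), hence b_194 = b_2 = 7.

7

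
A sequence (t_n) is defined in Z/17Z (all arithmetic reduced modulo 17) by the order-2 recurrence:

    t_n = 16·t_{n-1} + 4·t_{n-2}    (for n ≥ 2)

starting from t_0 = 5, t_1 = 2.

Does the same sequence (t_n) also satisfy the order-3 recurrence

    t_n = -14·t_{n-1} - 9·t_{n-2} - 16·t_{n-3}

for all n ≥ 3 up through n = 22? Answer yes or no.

yes

Terms t_0..t_22: 5, 2, 1, 7, 14, 14, 8, 14, 1, 4, 0, 16, 1, 12, 9, 5, 14, 6, 16, 8, 5, 10, 10
n=3: candidate gives 7, actual t_3 = 7 ✓
n=4: candidate gives 14, actual t_4 = 14 ✓
n=5: candidate gives 14, actual t_5 = 14 ✓
n=6: candidate gives 8, actual t_6 = 8 ✓
n=7: candidate gives 14, actual t_7 = 14 ✓
n=8: candidate gives 1, actual t_8 = 1 ✓
n=9: candidate gives 4, actual t_9 = 4 ✓
n=10: candidate gives 0, actual t_10 = 0 ✓
n=11: candidate gives 16, actual t_11 = 16 ✓
n=12: candidate gives 1, actual t_12 = 1 ✓
n=13: candidate gives 12, actual t_13 = 12 ✓
n=14: candidate gives 9, actual t_14 = 9 ✓
n=15: candidate gives 5, actual t_15 = 5 ✓
n=16: candidate gives 14, actual t_16 = 14 ✓
n=17: candidate gives 6, actual t_17 = 6 ✓
n=18: candidate gives 16, actual t_18 = 16 ✓
n=19: candidate gives 8, actual t_19 = 8 ✓
n=20: candidate gives 5, actual t_20 = 5 ✓
n=21: candidate gives 10, actual t_21 = 10 ✓
n=22: candidate gives 10, actual t_22 = 10 ✓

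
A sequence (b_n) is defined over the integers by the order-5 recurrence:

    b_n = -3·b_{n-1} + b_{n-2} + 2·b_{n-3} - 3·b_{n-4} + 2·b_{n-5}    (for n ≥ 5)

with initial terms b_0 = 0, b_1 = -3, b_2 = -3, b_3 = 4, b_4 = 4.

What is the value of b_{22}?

b_5 = -3·4 + 1·4 + 2·-3 + -3·-3 + 2·0 = -5
b_6 = -3·-5 + 1·4 + 2·4 + -3·-3 + 2·-3 = 30
b_7 = -3·30 + 1·-5 + 2·4 + -3·4 + 2·-3 = -105
b_8 = -3·-105 + 1·30 + 2·-5 + -3·4 + 2·4 = 331
b_9 = -3·331 + 1·-105 + 2·30 + -3·-5 + 2·4 = -1015
b_10 = -3·-1015 + 1·331 + 2·-105 + -3·30 + 2·-5 = 3066
b_11 = -3·3066 + 1·-1015 + 2·331 + -3·-105 + 2·30 = -9176
b_12 = -3·-9176 + 1·3066 + 2·-1015 + -3·331 + 2·-105 = 27361
b_13 = -3·27361 + 1·-9176 + 2·3066 + -3·-1015 + 2·331 = -81420
b_14 = -3·-81420 + 1·27361 + 2·-9176 + -3·3066 + 2·-1015 = 242041
b_15 = -3·242041 + 1·-81420 + 2·27361 + -3·-9176 + 2·3066 = -719161
b_16 = -3·-719161 + 1·242041 + 2·-81420 + -3·27361 + 2·-9176 = 2136249
b_17 = -3·2136249 + 1·-719161 + 2·242041 + -3·-81420 + 2·27361 = -6344844
b_18 = -3·-6344844 + 1·2136249 + 2·-719161 + -3·242041 + 2·-81420 = 18843496
b_19 = -3·18843496 + 1·-6344844 + 2·2136249 + -3·-719161 + 2·242041 = -55961269
b_20 = -3·-55961269 + 1·18843496 + 2·-6344844 + -3·2136249 + 2·-719161 = 166190546
b_21 = -3·166190546 + 1·-55961269 + 2·18843496 + -3·-6344844 + 2·2136249 = -493538885
b_22 = -3·-493538885 + 1·166190546 + 2·-55961269 + -3·18843496 + 2·-6344844 = 1465664487

1465664487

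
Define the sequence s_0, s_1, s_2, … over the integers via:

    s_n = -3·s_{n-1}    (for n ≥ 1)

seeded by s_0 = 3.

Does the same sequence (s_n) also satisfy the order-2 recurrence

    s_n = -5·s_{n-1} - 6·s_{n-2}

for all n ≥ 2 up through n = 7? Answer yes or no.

Terms s_0..s_7: 3, -9, 27, -81, 243, -729, 2187, -6561
n=2: candidate gives 27, actual s_2 = 27 ✓
n=3: candidate gives -81, actual s_3 = -81 ✓
n=4: candidate gives 243, actual s_4 = 243 ✓
n=5: candidate gives -729, actual s_5 = -729 ✓
n=6: candidate gives 2187, actual s_6 = 2187 ✓
n=7: candidate gives -6561, actual s_7 = -6561 ✓

yes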